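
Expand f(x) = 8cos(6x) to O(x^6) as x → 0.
8 - 144*x**2 + 432*x**4 + O(x**6)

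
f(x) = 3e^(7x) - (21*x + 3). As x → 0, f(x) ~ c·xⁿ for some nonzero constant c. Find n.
2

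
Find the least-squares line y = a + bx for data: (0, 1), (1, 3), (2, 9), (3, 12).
a = 2/5, b = 39/10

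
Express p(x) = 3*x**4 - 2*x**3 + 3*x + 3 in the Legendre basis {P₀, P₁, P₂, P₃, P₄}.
(18/5)P₀ + (9/5)P₁ + (12/7)P₂ + (-4/5)P₃ + (24/35)P₄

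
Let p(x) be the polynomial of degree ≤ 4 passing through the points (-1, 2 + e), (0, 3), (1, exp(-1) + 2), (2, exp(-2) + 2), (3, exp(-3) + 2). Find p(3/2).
(-5 + 60*e + 90*exp(2) + (3*e + 236)*exp(3))*exp(-3)/128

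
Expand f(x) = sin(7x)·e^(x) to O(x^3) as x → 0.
7*x + 7*x**2 + O(x**3)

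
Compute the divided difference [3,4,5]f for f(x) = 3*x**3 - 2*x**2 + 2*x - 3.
34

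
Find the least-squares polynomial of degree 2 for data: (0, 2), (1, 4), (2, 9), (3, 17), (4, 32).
82/35 + (-69/70)x + (29/14)x²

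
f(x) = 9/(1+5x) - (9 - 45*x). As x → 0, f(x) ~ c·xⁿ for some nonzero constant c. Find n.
2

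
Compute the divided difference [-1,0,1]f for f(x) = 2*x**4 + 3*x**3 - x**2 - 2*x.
1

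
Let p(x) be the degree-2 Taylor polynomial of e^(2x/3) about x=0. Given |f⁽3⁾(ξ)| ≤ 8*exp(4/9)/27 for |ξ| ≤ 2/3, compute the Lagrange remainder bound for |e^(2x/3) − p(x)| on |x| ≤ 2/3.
32*exp(4/9)/2187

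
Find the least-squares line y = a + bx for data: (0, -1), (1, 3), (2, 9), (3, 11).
a = -4/5, b = 21/5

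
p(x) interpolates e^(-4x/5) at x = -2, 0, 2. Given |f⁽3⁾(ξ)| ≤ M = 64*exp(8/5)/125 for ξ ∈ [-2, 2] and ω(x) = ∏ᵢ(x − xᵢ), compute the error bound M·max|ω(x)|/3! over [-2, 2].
512*sqrt(3)*exp(8/5)/3375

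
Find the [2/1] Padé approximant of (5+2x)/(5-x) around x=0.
(2*x/5 + 1)/(1 - x/5)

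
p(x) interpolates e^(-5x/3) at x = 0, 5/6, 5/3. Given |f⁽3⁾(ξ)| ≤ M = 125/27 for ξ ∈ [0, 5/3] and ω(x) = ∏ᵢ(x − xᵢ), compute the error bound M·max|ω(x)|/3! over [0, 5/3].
15625*sqrt(3)/157464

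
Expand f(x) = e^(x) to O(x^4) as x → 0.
1 + x + x**2/2 + x**3/6 + O(x**4)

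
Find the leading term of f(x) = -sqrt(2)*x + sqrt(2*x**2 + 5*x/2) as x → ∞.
5*sqrt(2)/8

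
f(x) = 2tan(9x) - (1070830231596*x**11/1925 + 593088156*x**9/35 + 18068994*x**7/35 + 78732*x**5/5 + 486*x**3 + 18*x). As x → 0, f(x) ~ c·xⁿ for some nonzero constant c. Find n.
13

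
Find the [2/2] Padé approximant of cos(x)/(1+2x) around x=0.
(-43*x**2/84 + x/21 + 1)/(x**2/12 + 43*x/21 + 1)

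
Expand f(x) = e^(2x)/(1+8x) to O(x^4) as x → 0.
1 - 6*x + 50*x**2 - 1196*x**3/3 + O(x**4)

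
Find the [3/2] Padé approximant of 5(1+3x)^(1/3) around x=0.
(7*x**3/3 + 21*x**2 + 21*x + 5)/(2*x**2 + 16*x/5 + 1)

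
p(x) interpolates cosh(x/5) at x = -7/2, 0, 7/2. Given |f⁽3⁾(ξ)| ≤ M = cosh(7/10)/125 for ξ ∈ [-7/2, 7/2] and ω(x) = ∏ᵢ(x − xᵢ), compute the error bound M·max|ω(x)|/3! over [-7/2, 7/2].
343*sqrt(3)*cosh(7/10)/27000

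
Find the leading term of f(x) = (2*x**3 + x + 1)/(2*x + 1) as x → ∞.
x**2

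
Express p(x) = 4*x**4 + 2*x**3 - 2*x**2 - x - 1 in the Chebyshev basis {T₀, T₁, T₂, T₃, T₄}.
(-1/2)T₀ + (1/2)T₁ + T₂ + (1/2)T₃ + (1/2)T₄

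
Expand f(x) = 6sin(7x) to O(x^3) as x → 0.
42*x + O(x**3)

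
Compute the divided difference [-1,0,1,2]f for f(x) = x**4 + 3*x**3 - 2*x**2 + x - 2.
5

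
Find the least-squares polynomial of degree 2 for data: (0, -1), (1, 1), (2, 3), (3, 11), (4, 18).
-32/35 + (8/35)x + (8/7)x²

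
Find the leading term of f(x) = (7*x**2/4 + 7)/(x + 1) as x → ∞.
7*x/4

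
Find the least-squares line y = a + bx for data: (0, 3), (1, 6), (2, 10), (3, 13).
a = 29/10, b = 17/5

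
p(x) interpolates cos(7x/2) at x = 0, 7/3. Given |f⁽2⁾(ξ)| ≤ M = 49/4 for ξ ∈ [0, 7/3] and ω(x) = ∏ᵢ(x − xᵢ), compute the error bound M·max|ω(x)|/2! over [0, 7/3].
2401/288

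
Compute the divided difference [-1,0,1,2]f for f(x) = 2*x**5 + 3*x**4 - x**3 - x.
15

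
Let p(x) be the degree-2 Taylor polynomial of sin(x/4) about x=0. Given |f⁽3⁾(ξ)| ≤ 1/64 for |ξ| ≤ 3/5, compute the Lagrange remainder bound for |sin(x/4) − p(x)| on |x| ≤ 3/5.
9/16000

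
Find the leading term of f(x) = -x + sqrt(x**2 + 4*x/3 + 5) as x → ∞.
2/3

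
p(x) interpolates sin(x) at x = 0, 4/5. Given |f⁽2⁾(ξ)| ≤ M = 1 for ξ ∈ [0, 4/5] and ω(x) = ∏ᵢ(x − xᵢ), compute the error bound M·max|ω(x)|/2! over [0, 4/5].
2/25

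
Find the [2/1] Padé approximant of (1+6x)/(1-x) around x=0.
(6*x + 1)/(1 - x)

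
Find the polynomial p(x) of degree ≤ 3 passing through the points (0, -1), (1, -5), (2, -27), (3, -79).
-2*x**3 - 3*x**2 + x - 1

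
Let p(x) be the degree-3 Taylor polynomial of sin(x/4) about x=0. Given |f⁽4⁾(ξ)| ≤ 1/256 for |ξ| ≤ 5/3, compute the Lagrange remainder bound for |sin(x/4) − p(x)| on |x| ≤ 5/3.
625/497664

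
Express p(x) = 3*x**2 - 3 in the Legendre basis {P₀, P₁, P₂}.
(-2)P₀ + (2)P₂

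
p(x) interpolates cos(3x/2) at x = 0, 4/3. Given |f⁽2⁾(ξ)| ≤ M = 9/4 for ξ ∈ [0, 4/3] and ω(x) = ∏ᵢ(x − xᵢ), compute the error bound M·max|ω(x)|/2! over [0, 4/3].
1/2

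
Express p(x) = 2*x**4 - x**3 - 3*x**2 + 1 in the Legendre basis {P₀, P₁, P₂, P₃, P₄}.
(2/5)P₀ + (-3/5)P₁ + (-6/7)P₂ + (-2/5)P₃ + (16/35)P₄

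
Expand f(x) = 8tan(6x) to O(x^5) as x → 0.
48*x + 576*x**3 + O(x**5)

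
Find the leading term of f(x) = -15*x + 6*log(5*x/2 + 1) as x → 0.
-75*x**2/4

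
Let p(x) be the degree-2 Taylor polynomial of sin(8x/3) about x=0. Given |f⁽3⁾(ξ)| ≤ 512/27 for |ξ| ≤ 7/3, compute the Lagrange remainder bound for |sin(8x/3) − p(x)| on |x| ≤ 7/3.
87808/2187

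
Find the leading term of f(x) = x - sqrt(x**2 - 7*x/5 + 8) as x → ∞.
7/10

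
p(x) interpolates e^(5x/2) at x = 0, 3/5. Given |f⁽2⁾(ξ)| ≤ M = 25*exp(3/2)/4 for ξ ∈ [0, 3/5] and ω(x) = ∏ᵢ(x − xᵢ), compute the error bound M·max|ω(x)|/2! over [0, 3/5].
9*exp(3/2)/32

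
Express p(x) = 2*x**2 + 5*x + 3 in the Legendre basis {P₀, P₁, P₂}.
(11/3)P₀ + (5)P₁ + (4/3)P₂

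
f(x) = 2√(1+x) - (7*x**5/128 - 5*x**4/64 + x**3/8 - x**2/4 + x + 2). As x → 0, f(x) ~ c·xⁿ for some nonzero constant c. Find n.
6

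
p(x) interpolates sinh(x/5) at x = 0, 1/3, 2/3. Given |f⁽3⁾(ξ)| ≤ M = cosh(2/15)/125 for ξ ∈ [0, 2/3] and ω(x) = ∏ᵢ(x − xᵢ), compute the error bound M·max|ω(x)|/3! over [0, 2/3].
sqrt(3)*cosh(2/15)/91125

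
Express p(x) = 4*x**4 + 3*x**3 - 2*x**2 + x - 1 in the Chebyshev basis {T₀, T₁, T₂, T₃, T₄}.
(-1/2)T₀ + (13/4)T₁ + T₂ + (3/4)T₃ + (1/2)T₄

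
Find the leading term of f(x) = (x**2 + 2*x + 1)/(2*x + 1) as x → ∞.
x/2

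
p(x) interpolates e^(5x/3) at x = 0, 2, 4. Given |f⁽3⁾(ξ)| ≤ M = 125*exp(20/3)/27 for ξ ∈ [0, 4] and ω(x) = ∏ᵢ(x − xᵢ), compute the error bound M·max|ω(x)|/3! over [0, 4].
1000*sqrt(3)*exp(20/3)/729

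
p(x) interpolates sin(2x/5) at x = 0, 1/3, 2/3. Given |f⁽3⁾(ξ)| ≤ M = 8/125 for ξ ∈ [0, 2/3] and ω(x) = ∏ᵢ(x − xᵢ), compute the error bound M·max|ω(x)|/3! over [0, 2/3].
8*sqrt(3)/91125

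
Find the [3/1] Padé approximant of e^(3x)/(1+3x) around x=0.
(99*x**3/16 + 9*x**2/2 + 27*x/8 + 1)/(27*x/8 + 1)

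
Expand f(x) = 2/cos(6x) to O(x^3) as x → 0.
2 + 36*x**2 + O(x**3)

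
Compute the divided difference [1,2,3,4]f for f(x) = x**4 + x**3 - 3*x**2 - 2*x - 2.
11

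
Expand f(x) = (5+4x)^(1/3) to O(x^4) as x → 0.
5**(1/3) + 4*5**(1/3)*x/15 - 16*5**(1/3)*x**2/225 + 64*5**(1/3)*x**3/2025 + O(x**4)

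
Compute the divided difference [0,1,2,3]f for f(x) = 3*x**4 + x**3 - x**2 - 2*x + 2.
19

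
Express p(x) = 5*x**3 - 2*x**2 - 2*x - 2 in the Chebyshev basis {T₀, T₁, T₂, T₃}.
(-3)T₀ + (7/4)T₁ - T₂ + (5/4)T₃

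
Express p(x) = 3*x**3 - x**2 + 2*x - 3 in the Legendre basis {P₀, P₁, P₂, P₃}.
(-10/3)P₀ + (19/5)P₁ + (-2/3)P₂ + (6/5)P₃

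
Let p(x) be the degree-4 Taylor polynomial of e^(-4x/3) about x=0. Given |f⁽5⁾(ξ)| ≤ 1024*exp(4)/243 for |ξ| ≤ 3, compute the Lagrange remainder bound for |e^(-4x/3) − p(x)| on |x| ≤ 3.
128*exp(4)/15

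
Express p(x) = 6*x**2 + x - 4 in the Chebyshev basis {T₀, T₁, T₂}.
-T₀ + T₁ + (3)T₂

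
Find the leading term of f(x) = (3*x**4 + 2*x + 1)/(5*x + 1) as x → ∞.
3*x**3/5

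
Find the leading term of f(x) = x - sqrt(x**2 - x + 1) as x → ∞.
1/2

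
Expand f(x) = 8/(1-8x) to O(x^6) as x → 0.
8 + 64*x + 512*x**2 + 4096*x**3 + 32768*x**4 + 262144*x**5 + O(x**6)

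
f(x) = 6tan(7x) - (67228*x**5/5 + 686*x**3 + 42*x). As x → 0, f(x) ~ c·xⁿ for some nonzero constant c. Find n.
7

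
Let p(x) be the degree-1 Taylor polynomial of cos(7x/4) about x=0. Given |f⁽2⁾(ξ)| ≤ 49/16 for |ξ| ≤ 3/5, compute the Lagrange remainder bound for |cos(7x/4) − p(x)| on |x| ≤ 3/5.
441/800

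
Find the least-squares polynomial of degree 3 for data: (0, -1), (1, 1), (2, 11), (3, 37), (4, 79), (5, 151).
-71/63 + (79/189)x + (113/126)x² + (55/54)x³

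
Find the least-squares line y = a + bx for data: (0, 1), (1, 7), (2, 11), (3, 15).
a = 8/5, b = 23/5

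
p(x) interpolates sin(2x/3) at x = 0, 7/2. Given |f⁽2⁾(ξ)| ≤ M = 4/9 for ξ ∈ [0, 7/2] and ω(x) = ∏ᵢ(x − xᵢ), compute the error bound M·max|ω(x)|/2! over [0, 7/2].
49/72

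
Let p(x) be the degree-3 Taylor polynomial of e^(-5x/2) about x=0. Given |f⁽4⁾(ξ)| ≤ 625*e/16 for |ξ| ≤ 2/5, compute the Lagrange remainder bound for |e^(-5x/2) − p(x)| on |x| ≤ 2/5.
e/24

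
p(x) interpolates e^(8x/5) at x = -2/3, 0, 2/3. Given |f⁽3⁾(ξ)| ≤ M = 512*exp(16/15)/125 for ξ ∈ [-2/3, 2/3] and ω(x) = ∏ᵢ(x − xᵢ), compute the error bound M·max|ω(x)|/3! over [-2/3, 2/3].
4096*sqrt(3)*exp(16/15)/91125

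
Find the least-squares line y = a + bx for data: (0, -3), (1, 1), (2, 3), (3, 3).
a = -2, b = 2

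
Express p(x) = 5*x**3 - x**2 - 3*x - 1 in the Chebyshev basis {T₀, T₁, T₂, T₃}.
(-3/2)T₀ + (3/4)T₁ + (-1/2)T₂ + (5/4)T₃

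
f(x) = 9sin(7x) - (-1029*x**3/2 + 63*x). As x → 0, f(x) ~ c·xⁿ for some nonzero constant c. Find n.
5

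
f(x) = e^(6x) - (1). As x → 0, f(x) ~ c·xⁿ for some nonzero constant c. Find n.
1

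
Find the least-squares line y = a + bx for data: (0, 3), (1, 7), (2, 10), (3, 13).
a = 33/10, b = 33/10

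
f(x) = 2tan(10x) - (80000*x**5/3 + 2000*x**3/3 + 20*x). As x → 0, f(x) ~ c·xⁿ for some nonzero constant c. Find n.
7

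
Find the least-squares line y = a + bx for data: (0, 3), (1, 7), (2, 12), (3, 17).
a = 27/10, b = 47/10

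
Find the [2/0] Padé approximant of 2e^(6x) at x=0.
36*x**2 + 12*x + 2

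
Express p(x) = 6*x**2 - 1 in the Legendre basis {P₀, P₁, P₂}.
P₀ + (4)P₂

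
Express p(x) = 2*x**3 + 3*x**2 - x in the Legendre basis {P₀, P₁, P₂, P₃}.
P₀ + (1/5)P₁ + (2)P₂ + (4/5)P₃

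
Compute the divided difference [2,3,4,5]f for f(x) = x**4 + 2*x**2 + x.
14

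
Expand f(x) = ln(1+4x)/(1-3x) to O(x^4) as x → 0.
4*x + 4*x**2 + 100*x**3/3 + O(x**4)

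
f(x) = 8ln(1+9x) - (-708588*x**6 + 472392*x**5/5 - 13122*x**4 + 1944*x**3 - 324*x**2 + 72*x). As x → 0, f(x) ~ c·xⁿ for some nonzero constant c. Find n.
7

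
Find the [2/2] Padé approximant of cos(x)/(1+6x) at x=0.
(-427*x**2/852 + x/71 + 1)/(x**2/12 + 427*x/71 + 1)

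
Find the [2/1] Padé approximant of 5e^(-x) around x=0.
(5*x**2/6 - 10*x/3 + 5)/(x/3 + 1)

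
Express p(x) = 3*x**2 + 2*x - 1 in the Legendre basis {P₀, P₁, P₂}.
(2)P₁ + (2)P₂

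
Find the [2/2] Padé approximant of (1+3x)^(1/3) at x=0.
(7*x**2/3 + 7*x/2 + 1)/(5*x**2/6 + 5*x/2 + 1)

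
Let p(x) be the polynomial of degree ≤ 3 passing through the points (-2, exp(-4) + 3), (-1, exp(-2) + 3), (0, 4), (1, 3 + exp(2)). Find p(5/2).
(-141*exp(4) - 35 + 135*exp(2) + 105*exp(6))*exp(-4)/16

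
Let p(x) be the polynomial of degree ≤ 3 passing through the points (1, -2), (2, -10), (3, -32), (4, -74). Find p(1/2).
-11/8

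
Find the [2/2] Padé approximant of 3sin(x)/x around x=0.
(3 - 7*x**2/20)/(x**2/20 + 1)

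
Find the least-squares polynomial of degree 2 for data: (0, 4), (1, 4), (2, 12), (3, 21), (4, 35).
124/35 + (-27/70)x + (29/14)x²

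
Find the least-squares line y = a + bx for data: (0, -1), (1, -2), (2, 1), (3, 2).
a = -9/5, b = 6/5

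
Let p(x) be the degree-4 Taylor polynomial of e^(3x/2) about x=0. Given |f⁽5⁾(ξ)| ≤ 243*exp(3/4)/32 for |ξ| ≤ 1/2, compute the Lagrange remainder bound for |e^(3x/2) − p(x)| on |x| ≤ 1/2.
81*exp(3/4)/40960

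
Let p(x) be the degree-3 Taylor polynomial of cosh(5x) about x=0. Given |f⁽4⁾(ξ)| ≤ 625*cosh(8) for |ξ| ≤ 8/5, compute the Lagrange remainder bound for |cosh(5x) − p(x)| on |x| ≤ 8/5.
512*cosh(8)/3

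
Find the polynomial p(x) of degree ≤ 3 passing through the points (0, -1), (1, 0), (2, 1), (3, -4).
-x**3 + 3*x**2 - x - 1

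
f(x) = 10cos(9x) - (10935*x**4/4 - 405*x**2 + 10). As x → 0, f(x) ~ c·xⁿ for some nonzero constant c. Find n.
6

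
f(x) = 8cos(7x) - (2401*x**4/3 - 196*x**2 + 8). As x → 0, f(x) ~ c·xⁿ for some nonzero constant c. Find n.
6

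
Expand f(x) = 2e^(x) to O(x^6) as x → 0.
2 + 2*x + x**2 + x**3/3 + x**4/12 + x**5/60 + O(x**6)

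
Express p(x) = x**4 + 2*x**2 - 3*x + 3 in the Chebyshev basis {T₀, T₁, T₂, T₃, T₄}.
(35/8)T₀ + (-3)T₁ + (3/2)T₂ + (1/8)T₄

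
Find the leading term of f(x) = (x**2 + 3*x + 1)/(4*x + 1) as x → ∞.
x/4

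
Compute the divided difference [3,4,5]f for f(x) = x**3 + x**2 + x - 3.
13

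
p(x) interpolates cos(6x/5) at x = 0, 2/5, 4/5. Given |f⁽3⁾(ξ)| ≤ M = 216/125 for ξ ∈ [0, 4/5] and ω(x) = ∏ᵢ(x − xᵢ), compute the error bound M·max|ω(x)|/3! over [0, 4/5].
64*sqrt(3)/15625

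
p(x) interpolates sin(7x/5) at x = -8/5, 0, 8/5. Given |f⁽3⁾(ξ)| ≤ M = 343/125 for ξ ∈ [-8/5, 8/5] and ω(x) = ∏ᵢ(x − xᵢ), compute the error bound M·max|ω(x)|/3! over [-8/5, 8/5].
175616*sqrt(3)/421875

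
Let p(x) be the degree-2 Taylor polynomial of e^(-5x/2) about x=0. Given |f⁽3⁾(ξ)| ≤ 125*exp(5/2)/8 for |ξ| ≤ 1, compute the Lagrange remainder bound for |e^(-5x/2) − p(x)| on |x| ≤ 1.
125*exp(5/2)/48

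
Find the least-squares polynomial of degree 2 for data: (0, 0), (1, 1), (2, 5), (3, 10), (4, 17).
-1/7 + (41/70)x + (13/14)x²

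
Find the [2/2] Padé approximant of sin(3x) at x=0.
3*x/(3*x**2/2 + 1)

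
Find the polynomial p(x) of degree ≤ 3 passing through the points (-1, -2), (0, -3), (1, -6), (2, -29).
-3*x**3 - x**2 + x - 3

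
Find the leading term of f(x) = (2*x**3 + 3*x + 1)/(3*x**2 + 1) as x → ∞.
2*x/3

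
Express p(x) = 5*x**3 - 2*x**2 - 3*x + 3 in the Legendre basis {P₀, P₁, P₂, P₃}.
(7/3)P₀ + (-4/3)P₂ + (2)P₃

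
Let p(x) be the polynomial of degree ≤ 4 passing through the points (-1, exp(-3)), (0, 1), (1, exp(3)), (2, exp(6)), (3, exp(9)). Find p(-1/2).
((-5*exp(9) - 70*exp(3) + 140 + 28*exp(6))*exp(3) + 35)*exp(-3)/128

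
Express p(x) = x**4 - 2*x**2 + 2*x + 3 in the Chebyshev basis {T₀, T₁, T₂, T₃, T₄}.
(19/8)T₀ + (2)T₁ + (-1/2)T₂ + (1/8)T₄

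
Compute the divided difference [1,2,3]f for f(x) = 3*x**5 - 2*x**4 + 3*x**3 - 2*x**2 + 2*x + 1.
236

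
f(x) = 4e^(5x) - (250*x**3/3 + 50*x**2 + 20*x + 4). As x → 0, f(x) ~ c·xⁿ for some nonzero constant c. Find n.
4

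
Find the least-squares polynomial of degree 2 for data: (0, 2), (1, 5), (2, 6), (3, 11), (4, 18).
88/35 + (13/35)x + (6/7)x²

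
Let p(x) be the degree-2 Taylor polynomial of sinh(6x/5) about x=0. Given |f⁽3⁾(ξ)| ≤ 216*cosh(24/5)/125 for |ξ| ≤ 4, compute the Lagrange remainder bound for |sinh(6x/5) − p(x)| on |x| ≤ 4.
2304*cosh(24/5)/125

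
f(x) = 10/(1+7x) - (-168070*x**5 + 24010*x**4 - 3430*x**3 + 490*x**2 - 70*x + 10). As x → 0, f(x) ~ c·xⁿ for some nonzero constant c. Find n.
6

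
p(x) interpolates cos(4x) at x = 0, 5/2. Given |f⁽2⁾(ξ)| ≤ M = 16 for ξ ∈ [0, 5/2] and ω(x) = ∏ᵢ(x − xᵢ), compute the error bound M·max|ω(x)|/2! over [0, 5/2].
25/2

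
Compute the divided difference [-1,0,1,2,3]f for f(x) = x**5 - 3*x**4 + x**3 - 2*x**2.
2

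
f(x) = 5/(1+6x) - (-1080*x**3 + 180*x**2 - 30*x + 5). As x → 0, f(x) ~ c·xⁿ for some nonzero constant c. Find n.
4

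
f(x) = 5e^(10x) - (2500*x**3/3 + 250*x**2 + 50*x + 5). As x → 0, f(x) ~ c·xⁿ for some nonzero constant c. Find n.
4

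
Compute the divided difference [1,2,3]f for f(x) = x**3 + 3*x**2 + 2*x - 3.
9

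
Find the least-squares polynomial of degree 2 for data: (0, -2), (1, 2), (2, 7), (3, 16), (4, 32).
-7/5 + (1/5)x + (2)x²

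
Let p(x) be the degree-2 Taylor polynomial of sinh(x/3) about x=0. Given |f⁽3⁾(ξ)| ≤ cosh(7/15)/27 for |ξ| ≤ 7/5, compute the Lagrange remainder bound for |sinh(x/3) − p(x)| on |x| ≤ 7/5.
343*cosh(7/15)/20250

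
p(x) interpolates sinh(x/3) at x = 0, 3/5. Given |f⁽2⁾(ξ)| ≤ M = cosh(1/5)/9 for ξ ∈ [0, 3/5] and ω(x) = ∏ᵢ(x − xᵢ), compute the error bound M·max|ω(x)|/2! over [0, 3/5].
cosh(1/5)/200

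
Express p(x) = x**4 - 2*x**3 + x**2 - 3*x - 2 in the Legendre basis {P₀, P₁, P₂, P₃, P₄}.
(-22/15)P₀ + (-21/5)P₁ + (26/21)P₂ + (-4/5)P₃ + (8/35)P₄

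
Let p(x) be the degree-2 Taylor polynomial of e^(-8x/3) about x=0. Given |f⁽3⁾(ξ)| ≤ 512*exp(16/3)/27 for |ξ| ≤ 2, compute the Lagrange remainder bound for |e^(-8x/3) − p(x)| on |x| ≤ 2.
2048*exp(16/3)/81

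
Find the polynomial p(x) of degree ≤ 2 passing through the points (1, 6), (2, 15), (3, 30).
3*x**2 + 3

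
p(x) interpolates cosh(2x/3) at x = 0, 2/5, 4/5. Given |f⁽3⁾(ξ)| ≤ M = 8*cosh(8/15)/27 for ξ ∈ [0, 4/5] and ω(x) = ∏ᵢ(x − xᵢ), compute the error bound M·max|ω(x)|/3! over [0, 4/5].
64*sqrt(3)*cosh(8/15)/91125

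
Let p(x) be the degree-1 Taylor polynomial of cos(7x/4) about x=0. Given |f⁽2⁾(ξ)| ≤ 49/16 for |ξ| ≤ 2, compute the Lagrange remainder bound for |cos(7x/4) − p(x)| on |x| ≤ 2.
49/8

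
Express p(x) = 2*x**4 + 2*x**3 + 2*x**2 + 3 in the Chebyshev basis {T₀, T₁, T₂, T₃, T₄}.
(19/4)T₀ + (3/2)T₁ + (2)T₂ + (1/2)T₃ + (1/4)T₄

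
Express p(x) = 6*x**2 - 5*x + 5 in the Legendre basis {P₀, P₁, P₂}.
(7)P₀ + (-5)P₁ + (4)P₂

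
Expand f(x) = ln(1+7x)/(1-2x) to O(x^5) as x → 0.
7*x - 21*x**2/2 + 280*x**3/3 - 4963*x**4/12 + O(x**5)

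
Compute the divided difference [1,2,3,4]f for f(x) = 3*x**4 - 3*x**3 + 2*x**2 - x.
27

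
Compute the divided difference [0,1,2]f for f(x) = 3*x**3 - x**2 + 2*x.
8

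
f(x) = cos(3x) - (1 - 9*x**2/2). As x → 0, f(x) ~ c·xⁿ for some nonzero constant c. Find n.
4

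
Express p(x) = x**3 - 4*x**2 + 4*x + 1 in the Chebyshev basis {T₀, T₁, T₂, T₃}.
-T₀ + (19/4)T₁ + (-2)T₂ + (1/4)T₃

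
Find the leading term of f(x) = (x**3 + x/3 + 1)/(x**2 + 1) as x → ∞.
x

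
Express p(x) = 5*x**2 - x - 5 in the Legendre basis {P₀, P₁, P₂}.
(-10/3)P₀ - P₁ + (10/3)P₂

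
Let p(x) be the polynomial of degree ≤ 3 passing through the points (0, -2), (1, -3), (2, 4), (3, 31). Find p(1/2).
-11/4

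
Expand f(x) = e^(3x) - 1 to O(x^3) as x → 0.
3*x + 9*x**2/2 + O(x**3)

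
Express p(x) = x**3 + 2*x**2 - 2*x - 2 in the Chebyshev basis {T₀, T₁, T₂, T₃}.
-T₀ + (-5/4)T₁ + T₂ + (1/4)T₃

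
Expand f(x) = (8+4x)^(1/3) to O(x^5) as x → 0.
2 + x/3 - x**2/18 + 5*x**3/324 - 5*x**4/972 + O(x**5)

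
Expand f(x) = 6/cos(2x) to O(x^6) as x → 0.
6 + 12*x**2 + 20*x**4 + O(x**6)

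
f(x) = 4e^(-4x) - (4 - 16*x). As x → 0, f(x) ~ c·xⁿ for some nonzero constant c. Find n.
2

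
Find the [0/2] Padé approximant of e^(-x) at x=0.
1/(x**2/2 + x + 1)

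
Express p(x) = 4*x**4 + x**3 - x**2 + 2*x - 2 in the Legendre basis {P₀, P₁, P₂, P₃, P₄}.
(-23/15)P₀ + (13/5)P₁ + (34/21)P₂ + (2/5)P₃ + (32/35)P₄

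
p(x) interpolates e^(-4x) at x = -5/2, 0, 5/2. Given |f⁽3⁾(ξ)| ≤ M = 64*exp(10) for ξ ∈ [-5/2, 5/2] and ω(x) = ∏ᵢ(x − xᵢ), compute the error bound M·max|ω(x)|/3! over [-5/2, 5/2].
1000*sqrt(3)*exp(10)/27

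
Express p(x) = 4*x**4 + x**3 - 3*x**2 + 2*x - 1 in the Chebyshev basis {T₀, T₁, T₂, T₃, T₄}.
-T₀ + (11/4)T₁ + (1/2)T₂ + (1/4)T₃ + (1/2)T₄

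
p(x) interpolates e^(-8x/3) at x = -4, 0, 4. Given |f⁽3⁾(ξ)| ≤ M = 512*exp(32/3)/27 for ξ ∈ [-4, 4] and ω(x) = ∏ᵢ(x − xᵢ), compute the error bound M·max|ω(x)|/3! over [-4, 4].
32768*sqrt(3)*exp(32/3)/729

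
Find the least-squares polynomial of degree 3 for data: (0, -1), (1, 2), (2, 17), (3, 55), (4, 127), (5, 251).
-11/9 + (161/54)x + (-47/36)x² + (233/108)x³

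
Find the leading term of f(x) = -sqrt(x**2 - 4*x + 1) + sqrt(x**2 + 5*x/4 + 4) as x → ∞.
21/8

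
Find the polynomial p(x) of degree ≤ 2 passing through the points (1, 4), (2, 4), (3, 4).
4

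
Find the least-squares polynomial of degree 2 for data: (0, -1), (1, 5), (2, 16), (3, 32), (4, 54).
-32/35 + (219/70)x + (37/14)x²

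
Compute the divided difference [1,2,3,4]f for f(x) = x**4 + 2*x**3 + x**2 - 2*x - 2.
12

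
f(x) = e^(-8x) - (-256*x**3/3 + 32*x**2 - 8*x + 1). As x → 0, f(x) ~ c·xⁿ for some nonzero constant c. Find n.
4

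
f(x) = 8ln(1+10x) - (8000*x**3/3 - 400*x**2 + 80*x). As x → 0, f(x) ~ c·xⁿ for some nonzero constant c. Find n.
4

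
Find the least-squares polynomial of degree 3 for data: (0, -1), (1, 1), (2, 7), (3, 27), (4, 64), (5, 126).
-37/42 + (181/252)x + (-29/84)x² + (19/18)x³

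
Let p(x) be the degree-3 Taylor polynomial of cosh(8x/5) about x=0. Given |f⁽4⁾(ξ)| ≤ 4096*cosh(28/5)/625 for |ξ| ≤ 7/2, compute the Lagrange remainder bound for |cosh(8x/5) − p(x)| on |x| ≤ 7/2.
76832*cosh(28/5)/1875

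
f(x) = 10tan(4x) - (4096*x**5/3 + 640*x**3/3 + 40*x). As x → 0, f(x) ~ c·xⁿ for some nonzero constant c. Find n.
7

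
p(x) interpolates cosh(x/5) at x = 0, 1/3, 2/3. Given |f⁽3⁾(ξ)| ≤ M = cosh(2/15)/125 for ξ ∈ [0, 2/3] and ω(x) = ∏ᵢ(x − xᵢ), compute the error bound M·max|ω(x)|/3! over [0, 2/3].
sqrt(3)*cosh(2/15)/91125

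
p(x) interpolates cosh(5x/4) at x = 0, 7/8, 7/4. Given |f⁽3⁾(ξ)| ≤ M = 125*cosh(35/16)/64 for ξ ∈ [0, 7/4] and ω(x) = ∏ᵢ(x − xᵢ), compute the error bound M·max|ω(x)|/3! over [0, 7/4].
42875*sqrt(3)*cosh(35/16)/884736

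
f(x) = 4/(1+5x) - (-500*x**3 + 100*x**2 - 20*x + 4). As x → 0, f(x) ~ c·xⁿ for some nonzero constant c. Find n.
4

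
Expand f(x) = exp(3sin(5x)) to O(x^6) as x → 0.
1 + 15*x + 225*x**2/2 + 500*x**3 + 9375*x**4/8 - 625*x**5 + O(x**6)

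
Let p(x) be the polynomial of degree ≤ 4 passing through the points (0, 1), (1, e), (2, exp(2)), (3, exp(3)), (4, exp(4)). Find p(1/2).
-35*exp(2)/64 - 5*exp(4)/128 + 35/128 + 35*e/32 + 7*exp(3)/32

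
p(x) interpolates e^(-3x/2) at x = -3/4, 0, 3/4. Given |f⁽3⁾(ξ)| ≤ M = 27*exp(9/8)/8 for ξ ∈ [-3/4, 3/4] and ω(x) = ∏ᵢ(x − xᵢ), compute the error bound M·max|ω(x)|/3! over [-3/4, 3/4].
27*sqrt(3)*exp(9/8)/512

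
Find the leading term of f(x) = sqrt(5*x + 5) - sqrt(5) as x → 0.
sqrt(5)*x/2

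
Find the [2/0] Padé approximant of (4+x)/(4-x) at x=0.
x**2/8 + x/2 + 1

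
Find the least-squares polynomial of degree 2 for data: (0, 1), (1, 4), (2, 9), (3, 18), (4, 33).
7/5 + (-1/5)x + (2)x²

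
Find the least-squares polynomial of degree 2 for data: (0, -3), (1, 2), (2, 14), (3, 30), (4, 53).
-108/35 + (18/7)x + (20/7)x²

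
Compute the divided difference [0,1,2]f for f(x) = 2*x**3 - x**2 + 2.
5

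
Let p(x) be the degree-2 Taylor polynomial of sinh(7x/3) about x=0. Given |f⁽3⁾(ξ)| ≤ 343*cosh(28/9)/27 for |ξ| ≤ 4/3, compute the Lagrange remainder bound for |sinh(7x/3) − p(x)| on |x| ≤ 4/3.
10976*cosh(28/9)/2187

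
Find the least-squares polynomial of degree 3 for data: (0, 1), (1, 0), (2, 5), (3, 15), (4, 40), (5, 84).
95/126 + (295/756)x + (-145/126)x² + (95/108)x³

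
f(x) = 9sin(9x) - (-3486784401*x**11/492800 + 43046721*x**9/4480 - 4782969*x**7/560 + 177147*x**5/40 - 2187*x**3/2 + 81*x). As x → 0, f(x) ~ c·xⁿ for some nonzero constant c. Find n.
13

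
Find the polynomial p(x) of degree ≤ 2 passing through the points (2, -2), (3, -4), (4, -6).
2 - 2*x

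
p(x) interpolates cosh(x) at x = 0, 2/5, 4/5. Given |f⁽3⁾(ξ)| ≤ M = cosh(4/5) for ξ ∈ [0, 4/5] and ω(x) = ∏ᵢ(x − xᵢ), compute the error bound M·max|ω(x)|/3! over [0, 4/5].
8*sqrt(3)*cosh(4/5)/3375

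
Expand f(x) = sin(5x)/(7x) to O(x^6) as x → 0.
5/7 - 125*x**2/42 + 625*x**4/168 + O(x**6)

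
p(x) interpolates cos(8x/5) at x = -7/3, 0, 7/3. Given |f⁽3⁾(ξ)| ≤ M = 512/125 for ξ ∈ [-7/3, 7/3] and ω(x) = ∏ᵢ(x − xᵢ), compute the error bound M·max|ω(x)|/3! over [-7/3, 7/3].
175616*sqrt(3)/91125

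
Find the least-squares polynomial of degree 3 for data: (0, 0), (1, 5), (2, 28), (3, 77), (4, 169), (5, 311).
-5/126 + (641/756)x + (158/63)x² + (211/108)x³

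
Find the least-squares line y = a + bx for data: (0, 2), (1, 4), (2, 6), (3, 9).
a = 9/5, b = 23/10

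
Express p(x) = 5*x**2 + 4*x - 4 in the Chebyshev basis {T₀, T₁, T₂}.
(-3/2)T₀ + (4)T₁ + (5/2)T₂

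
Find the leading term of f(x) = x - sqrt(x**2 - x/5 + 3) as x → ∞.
1/10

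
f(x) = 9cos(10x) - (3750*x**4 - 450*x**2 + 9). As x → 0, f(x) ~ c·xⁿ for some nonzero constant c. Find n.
6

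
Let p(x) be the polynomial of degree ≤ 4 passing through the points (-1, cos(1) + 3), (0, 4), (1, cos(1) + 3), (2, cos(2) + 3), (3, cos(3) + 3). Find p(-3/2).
-9/32 + 35*cos(3)/128 - 45*cos(2)/32 + 693*cos(1)/128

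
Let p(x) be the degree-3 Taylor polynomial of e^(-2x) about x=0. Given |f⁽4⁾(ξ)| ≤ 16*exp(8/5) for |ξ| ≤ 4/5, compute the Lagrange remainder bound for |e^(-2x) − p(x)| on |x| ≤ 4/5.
512*exp(8/5)/1875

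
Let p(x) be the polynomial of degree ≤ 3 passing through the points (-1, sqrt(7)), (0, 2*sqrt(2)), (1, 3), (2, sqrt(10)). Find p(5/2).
-105/16 - 5*sqrt(7)/16 + 21*sqrt(2)/8 + 35*sqrt(10)/16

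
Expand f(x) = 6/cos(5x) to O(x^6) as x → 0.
6 + 75*x**2 + 3125*x**4/4 + O(x**6)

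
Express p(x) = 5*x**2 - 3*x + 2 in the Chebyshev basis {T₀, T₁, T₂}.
(9/2)T₀ + (-3)T₁ + (5/2)T₂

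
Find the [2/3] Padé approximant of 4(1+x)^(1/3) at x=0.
(14*x**2/9 + 16*x/3 + 4)/(-x**3/162 + x**2/6 + x + 1)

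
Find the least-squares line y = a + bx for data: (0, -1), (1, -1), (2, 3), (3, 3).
a = -7/5, b = 8/5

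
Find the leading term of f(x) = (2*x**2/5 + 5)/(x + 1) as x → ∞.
2*x/5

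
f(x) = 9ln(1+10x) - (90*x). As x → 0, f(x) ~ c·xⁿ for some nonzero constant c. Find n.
2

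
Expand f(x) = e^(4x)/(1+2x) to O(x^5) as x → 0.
1 + 2*x + 4*x**2 + 8*x**3/3 + 16*x**4/3 + O(x**5)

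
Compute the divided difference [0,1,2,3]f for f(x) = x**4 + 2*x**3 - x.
8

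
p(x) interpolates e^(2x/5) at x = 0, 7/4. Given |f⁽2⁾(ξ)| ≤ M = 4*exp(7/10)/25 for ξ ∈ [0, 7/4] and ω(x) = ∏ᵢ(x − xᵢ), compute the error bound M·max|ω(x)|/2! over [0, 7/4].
49*exp(7/10)/800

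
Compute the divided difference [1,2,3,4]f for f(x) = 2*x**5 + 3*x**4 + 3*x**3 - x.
163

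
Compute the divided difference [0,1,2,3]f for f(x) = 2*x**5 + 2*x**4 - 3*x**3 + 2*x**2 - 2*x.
59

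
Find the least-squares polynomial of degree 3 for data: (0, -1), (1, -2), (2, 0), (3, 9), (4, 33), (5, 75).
-1 + (-8/21)x + (-41/28)x² + (11/12)x³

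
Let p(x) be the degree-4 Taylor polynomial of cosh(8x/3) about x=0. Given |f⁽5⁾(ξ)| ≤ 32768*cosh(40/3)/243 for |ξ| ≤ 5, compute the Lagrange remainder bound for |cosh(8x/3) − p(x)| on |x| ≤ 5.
2560000*cosh(40/3)/729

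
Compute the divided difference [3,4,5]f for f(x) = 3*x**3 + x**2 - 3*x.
37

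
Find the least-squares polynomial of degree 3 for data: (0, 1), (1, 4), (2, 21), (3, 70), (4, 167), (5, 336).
52/63 + (185/54)x + (-185/63)x² + (169/54)x³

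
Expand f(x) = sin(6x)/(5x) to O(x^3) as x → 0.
6/5 - 36*x**2/5 + O(x**3)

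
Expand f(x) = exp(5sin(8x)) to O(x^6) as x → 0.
1 + 40*x + 800*x**2 + 10240*x**3 + 89600*x**4 + 1540096*x**5/3 + O(x**6)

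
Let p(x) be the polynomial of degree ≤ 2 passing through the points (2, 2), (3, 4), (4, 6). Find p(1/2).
-1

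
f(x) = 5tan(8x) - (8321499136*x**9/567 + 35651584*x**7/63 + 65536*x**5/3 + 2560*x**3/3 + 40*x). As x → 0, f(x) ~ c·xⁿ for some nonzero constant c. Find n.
11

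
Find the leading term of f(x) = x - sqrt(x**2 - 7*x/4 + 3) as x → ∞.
7/8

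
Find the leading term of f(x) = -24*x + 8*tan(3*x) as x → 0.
72*x**3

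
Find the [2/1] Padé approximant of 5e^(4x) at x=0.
(40*x**2/3 + 40*x/3 + 5)/(1 - 4*x/3)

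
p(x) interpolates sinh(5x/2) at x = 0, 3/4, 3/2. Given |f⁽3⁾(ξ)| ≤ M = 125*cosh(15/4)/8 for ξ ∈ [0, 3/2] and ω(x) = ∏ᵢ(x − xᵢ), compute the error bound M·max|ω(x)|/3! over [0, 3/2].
125*sqrt(3)*cosh(15/4)/512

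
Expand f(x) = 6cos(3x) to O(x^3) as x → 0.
6 - 27*x**2 + O(x**3)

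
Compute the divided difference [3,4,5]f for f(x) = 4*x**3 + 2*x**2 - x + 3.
50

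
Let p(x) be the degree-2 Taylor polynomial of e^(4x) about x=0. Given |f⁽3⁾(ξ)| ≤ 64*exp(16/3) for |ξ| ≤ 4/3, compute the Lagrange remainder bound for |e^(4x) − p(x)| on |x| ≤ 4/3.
2048*exp(16/3)/81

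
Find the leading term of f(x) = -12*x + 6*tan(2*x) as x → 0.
16*x**3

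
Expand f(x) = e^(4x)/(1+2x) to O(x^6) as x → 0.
1 + 2*x + 4*x**2 + 8*x**3/3 + 16*x**4/3 - 32*x**5/15 + O(x**6)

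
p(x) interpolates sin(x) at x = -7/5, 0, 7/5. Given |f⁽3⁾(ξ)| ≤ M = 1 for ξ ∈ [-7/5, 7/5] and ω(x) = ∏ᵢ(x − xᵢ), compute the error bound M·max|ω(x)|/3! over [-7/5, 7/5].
343*sqrt(3)/3375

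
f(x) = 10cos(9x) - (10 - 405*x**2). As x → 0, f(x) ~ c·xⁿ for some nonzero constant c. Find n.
4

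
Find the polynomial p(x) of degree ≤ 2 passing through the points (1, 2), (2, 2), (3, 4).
x**2 - 3*x + 4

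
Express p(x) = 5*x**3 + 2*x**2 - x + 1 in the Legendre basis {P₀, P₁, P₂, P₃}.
(5/3)P₀ + (2)P₁ + (4/3)P₂ + (2)P₃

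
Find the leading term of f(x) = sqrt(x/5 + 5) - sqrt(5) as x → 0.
sqrt(5)*x/50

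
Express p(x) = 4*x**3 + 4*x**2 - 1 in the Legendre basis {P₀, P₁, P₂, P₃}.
(1/3)P₀ + (12/5)P₁ + (8/3)P₂ + (8/5)P₃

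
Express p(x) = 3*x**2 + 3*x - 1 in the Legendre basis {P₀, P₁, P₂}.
(3)P₁ + (2)P₂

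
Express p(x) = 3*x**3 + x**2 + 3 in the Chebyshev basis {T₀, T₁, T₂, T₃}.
(7/2)T₀ + (9/4)T₁ + (1/2)T₂ + (3/4)T₃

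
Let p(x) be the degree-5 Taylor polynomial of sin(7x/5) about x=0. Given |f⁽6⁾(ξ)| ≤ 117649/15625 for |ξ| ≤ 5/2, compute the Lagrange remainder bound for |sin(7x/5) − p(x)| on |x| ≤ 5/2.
117649/46080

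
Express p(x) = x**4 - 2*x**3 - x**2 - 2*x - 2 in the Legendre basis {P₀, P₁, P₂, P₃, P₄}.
(-32/15)P₀ + (-16/5)P₁ + (-2/21)P₂ + (-4/5)P₃ + (8/35)P₄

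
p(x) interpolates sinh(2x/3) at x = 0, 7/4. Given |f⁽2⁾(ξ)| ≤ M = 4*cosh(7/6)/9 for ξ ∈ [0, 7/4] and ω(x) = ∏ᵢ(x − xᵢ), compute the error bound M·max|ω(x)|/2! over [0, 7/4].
49*cosh(7/6)/288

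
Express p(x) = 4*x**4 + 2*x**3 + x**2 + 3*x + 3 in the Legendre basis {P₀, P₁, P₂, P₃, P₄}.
(62/15)P₀ + (21/5)P₁ + (62/21)P₂ + (4/5)P₃ + (32/35)P₄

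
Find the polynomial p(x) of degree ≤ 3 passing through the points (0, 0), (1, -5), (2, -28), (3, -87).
-3*x**3 - 2*x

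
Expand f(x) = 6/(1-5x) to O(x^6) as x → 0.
6 + 30*x + 150*x**2 + 750*x**3 + 3750*x**4 + 18750*x**5 + O(x**6)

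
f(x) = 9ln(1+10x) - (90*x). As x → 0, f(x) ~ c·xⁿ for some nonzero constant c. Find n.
2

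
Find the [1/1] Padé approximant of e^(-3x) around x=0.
(1 - 3*x/2)/(3*x/2 + 1)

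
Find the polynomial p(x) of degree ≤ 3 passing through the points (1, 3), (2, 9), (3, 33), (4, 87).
2*x**3 - 3*x**2 + x + 3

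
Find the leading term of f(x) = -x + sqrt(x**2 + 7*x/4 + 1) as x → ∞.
7/8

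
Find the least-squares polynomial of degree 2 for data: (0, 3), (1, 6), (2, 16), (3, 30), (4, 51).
102/35 + (4/7)x + (20/7)x²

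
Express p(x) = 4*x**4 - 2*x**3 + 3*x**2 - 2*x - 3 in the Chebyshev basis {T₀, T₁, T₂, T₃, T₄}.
(-7/2)T₁ + (7/2)T₂ + (-1/2)T₃ + (1/2)T₄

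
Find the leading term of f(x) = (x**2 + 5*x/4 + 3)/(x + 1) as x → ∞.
x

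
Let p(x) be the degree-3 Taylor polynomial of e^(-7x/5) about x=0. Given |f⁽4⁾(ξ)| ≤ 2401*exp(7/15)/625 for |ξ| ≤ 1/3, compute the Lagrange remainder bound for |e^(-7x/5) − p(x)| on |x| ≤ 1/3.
2401*exp(7/15)/1215000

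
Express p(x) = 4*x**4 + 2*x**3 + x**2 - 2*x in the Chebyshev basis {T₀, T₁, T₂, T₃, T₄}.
(2)T₀ + (-1/2)T₁ + (5/2)T₂ + (1/2)T₃ + (1/2)T₄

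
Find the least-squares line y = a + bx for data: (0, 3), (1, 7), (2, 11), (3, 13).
a = 17/5, b = 17/5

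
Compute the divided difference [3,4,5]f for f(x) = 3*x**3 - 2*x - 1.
36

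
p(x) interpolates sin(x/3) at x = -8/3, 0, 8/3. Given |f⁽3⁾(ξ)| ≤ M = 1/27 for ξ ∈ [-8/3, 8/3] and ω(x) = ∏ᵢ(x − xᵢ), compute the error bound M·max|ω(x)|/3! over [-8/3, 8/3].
512*sqrt(3)/19683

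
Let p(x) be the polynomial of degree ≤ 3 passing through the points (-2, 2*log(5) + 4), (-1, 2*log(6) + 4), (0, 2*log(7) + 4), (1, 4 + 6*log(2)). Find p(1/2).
4 + log(14*2**(1/4)*3**(3/8)*5**(1/8)*7**(7/8)/3)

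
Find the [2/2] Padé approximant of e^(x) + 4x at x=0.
(-7*x**2/12 + 67*x/14 + 1)/(-x**2/84 - 3*x/14 + 1)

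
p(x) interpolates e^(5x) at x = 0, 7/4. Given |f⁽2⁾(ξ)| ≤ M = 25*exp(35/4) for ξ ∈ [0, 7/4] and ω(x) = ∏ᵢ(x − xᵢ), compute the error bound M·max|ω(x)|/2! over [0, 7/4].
1225*exp(35/4)/128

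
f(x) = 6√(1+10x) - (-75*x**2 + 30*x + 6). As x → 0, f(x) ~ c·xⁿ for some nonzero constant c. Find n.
3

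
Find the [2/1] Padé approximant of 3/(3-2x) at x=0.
1/(1 - 2*x/3)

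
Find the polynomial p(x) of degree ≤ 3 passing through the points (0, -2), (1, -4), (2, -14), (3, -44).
-2*x**3 + 2*x**2 - 2*x - 2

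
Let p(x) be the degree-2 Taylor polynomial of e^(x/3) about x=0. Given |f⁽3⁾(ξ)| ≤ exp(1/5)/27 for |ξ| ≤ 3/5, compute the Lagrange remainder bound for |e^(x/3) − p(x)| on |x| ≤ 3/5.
exp(1/5)/750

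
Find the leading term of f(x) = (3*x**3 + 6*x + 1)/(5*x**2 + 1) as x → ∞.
3*x/5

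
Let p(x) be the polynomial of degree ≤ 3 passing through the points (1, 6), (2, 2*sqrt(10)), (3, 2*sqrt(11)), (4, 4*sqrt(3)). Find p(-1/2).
-189*sqrt(10)/8 - 35*sqrt(3)/4 + 315/8 + 135*sqrt(11)/8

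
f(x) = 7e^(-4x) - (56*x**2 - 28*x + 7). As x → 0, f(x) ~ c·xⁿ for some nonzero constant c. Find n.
3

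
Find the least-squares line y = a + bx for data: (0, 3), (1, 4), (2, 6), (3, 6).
a = 31/10, b = 11/10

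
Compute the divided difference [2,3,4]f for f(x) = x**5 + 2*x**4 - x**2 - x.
394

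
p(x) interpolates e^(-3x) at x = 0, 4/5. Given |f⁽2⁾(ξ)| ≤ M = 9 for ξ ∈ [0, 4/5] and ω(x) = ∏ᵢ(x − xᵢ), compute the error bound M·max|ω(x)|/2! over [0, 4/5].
18/25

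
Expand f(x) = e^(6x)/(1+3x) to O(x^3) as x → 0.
1 + 3*x + 9*x**2 + O(x**3)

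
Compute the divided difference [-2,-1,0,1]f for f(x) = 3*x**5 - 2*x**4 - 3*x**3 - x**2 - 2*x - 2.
16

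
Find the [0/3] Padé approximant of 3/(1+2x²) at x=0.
3/(2*x**2 + 1)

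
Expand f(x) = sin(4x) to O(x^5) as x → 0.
4*x - 32*x**3/3 + O(x**5)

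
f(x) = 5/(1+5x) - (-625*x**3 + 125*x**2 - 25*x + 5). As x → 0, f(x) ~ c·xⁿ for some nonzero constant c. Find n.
4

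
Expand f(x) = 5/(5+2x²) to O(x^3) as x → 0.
1 - 2*x**2/5 + O(x**3)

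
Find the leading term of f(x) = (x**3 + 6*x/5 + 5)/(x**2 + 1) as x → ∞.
x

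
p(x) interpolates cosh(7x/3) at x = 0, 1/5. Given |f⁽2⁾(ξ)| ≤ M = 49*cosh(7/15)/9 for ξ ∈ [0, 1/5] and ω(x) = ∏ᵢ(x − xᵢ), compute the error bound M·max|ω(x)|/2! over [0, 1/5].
49*cosh(7/15)/1800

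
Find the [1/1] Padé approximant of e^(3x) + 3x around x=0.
(21*x/4 + 1)/(1 - 3*x/4)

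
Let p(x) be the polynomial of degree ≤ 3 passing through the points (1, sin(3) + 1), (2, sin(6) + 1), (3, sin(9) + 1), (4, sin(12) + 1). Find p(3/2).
15*sin(6)/16 - 5*sin(9)/16 + sin(12)/16 + 5*sin(3)/16 + 1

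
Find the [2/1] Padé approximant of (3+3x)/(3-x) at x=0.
(x + 1)/(1 - x/3)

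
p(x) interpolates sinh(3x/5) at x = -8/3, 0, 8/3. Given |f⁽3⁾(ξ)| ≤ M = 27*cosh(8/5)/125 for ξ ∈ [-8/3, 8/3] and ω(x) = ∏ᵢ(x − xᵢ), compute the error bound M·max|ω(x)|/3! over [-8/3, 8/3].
512*sqrt(3)*cosh(8/5)/3375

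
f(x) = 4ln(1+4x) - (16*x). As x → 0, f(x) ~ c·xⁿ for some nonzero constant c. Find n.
2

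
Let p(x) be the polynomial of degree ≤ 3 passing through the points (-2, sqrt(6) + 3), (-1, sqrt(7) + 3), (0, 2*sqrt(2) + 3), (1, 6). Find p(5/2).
-189*sqrt(2)/8 - 35*sqrt(6)/16 + 135*sqrt(7)/16 + 363/16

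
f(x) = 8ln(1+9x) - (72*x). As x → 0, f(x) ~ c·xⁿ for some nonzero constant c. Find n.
2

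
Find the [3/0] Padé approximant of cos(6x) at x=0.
1 - 18*x**2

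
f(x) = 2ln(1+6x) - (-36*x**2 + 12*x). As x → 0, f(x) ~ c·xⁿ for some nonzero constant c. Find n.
3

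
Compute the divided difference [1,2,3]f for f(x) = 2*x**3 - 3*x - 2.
12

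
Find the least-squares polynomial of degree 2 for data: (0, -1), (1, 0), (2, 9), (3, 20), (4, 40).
-38/35 + (-43/35)x + (20/7)x²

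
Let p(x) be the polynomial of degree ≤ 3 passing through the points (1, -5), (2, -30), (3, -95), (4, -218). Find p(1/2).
-15/8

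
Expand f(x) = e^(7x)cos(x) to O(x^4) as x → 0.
1 + 7*x + 24*x**2 + 161*x**3/3 + O(x**4)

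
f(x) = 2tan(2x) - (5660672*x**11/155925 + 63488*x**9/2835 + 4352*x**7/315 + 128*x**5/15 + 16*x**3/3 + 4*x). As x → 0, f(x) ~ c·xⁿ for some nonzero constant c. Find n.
13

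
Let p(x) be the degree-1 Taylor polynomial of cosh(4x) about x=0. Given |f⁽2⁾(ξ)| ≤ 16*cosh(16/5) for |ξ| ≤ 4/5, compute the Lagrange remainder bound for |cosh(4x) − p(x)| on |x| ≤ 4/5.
128*cosh(16/5)/25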